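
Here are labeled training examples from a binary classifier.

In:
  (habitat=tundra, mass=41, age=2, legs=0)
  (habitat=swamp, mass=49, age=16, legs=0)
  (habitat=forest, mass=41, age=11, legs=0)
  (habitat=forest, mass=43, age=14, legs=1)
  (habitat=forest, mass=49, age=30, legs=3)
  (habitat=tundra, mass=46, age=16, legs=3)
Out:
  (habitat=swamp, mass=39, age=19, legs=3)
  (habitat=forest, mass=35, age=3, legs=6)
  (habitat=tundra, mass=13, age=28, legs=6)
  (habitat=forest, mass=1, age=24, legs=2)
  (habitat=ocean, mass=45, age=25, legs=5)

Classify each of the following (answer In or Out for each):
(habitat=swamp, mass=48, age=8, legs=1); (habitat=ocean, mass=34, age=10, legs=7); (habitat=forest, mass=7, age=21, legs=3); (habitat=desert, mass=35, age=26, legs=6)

In, Out, Out, Out

The classifier is using: mass ≥ 41 AND legs ≤ 3.
In: (habitat=swamp, mass=48, age=8, legs=1), since mass = 48, legs = 1. Out: (habitat=ocean, mass=34, age=10, legs=7), since mass = 34, legs = 7. Out: (habitat=forest, mass=7, age=21, legs=3), since mass = 7, legs = 3. Out: (habitat=desert, mass=35, age=26, legs=6), since mass = 35, legs = 6.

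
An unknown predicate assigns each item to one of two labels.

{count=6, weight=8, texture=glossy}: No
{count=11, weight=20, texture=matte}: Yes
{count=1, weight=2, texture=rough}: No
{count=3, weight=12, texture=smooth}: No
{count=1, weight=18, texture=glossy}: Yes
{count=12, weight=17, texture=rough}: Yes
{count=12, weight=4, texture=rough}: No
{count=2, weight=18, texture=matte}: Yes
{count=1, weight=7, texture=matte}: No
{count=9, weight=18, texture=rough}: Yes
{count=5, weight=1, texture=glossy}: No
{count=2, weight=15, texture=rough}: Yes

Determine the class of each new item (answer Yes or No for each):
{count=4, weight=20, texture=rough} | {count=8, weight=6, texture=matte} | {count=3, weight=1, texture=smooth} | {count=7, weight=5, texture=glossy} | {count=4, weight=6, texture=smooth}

The classifier is using: weight ≥ 15.
{count=4, weight=20, texture=rough} — weight = 20, hence Yes. {count=8, weight=6, texture=matte} — weight = 6, hence No. {count=3, weight=1, texture=smooth} — weight = 1, hence No. {count=7, weight=5, texture=glossy} — weight = 5, hence No. {count=4, weight=6, texture=smooth} — weight = 6, hence No.

Yes, No, No, No, No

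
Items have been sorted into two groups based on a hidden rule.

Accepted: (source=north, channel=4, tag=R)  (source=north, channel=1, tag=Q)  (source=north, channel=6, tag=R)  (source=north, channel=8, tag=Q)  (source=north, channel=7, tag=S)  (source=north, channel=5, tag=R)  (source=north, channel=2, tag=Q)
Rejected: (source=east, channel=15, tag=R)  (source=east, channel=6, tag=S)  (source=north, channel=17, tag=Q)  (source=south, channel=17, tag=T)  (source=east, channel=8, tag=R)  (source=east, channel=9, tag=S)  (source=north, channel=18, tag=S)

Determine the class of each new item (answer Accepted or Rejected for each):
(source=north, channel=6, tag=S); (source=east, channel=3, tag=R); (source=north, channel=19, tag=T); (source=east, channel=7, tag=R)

Accepted, Rejected, Rejected, Rejected

A rule that fits every label: source is north AND channel ≤ 8 — true of each 'Accepted' example, false of each 'Rejected' one.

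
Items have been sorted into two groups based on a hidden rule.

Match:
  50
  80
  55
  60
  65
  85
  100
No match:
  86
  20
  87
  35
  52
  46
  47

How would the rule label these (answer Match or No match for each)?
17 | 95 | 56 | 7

No match, Match, No match, No match

Rule: multiple of 5 AND at least 46. This holds for each 'Match' example and fails for each 'No match' one.
17: No match (17 = 5·3 + 2, 17 < 46).
95: Match (95 = 5·19, 95 ≥ 46).
56: No match (56 = 5·11 + 1, 56 ≥ 46).
7: No match (7 = 5·1 + 2, 7 < 46).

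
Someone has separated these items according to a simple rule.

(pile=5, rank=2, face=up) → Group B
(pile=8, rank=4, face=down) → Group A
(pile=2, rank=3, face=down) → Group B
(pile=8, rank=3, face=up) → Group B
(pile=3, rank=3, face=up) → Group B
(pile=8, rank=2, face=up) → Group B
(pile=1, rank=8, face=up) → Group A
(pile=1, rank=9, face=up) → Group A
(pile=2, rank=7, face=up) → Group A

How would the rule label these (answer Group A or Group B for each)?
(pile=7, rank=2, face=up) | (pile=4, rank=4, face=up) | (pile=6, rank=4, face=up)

Rule: rank ≥ 4. This holds for each 'Group A' example and fails for each 'Group B' one.
(pile=7, rank=2, face=up): rank = 2 — does not pass, so Group B. (pile=4, rank=4, face=up): rank = 4 — passes, so Group A. (pile=6, rank=4, face=up): rank = 4 — passes, so Group A.

Group B, Group A, Group A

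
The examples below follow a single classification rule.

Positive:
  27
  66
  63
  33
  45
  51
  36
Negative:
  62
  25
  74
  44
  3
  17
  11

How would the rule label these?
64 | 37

The rule appears to be: multiple of 3 AND at least 11.
Negative: 64, since 64 = 3·21 + 1, 64 ≥ 11.
Negative: 37, since 37 = 3·12 + 1, 37 ≥ 11.

Negative, Negative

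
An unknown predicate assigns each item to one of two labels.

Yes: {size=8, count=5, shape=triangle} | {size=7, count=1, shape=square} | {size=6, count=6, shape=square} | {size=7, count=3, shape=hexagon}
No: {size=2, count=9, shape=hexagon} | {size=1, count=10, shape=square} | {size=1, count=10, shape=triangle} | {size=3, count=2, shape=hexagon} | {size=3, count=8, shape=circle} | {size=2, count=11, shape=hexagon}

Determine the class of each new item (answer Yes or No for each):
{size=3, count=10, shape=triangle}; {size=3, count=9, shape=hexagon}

No, No

Every 'Yes' example satisfies: size ≥ 6. None of the 'No' examples do.
{size=3, count=10, shape=triangle}: size = 3, doesn't match → No.
{size=3, count=9, shape=hexagon}: size = 3, doesn't match → No.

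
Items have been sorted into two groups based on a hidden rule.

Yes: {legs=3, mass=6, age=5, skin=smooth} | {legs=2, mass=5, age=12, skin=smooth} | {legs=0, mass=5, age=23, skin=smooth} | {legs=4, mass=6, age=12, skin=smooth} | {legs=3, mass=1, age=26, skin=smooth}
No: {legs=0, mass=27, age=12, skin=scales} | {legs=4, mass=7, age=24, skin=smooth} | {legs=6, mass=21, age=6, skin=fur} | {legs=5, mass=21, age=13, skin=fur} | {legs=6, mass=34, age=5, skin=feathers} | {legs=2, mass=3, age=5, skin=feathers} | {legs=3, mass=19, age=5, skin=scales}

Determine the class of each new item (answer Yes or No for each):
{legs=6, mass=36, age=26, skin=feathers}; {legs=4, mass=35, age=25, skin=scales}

No, No

The simplest hypothesis consistent with all the labels is: skin is smooth AND mass ≤ 6.
{legs=6, mass=36, age=26, skin=feathers} — skin is feathers, mass = 36, hence No. {legs=4, mass=35, age=25, skin=scales} — skin is scales, mass = 35, hence No.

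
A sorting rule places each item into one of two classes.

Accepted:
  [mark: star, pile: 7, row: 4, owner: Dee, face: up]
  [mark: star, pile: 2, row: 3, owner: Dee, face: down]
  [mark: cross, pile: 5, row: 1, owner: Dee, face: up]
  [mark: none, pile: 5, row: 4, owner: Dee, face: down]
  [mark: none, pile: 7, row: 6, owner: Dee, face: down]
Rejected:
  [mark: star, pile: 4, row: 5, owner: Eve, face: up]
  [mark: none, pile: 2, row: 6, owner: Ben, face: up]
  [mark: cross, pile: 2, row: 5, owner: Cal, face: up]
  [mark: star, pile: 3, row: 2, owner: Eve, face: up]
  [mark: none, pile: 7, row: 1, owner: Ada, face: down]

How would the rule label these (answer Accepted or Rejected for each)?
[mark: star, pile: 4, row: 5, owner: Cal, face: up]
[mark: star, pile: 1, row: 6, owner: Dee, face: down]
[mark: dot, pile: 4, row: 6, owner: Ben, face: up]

Rejected, Accepted, Rejected

The distinguishing property — owner is Dee — holds for all the 'Accepted' cases and none of the 'Rejected' cases.
Rejected: [mark: star, pile: 4, row: 5, owner: Cal, face: up], since owner is Cal.
Accepted: [mark: star, pile: 1, row: 6, owner: Dee, face: down], since owner is Dee.
Rejected: [mark: dot, pile: 4, row: 6, owner: Ben, face: up], since owner is Ben.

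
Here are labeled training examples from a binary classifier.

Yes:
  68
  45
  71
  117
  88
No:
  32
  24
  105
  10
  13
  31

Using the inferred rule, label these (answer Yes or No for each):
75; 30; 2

Yes, No, No

The simplest hypothesis consistent with all the labels is: digit sum ≥ 7.
Yes: 75, since digit sum 7+5 = 12. No: 30, since digit sum 3+0 = 3. No: 2, since digit sum 2.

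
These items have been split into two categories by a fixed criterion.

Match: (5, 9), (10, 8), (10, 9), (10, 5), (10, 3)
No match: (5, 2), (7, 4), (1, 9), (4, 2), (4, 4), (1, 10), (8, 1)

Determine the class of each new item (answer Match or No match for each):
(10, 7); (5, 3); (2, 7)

Match, No match, No match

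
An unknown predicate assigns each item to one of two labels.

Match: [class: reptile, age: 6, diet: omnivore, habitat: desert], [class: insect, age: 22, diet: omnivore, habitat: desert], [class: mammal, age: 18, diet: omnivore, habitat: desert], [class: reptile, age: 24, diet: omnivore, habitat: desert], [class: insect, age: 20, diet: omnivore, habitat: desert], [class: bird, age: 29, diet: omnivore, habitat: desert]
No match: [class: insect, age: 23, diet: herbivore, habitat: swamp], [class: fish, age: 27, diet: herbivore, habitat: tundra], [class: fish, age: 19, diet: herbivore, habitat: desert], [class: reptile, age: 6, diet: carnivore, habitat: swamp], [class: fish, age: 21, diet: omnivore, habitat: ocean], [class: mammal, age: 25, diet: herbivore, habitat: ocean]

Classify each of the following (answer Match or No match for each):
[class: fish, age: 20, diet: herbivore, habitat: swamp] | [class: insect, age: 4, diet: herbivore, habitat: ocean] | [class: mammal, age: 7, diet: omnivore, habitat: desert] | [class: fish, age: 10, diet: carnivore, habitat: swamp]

No match, No match, Match, No match

One predicate separates the groups cleanly: habitat is desert AND diet is omnivore.
[class: fish, age: 20, diet: herbivore, habitat: swamp] → habitat is swamp, diet is herbivore → No match. [class: insect, age: 4, diet: herbivore, habitat: ocean] → habitat is ocean, diet is herbivore → No match. [class: mammal, age: 7, diet: omnivore, habitat: desert] → habitat is desert, diet is omnivore → Match. [class: fish, age: 10, diet: carnivore, habitat: swamp] → habitat is swamp, diet is carnivore → No match.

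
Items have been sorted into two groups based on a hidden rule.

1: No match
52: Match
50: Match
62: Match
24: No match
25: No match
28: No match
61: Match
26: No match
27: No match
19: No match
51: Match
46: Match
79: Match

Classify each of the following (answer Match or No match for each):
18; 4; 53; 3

A rule that fits every label: at least 46 — true of each 'Match' example, false of each 'No match' one.
18: 18 < 46 — lacks this property, so No match.
4: 4 < 46 — lacks this property, so No match.
53: 53 ≥ 46 — qualifies, so Match.
3: 3 < 46 — lacks this property, so No match.

No match, No match, Match, No match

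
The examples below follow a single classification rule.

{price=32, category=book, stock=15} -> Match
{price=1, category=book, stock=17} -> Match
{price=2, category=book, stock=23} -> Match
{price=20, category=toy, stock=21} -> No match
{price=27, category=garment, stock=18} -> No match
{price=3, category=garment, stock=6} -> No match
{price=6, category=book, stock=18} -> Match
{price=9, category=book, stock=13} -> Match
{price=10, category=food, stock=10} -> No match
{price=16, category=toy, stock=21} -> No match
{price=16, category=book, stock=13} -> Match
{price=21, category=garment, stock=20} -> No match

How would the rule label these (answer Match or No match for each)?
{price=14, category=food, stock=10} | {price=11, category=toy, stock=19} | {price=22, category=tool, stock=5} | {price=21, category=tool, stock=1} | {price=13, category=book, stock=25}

No match, No match, No match, No match, Match

The classifier is using: category is book.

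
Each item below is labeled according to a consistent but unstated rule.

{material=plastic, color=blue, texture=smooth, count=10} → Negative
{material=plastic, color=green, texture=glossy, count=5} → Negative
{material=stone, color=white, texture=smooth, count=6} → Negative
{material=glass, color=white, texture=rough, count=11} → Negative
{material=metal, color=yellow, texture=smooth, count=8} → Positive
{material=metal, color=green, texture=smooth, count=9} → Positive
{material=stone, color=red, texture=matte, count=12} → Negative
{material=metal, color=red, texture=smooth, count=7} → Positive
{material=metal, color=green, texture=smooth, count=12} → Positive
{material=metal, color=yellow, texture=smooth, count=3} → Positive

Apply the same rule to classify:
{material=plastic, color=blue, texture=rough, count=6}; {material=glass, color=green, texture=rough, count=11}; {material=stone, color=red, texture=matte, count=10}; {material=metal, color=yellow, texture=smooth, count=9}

One predicate separates the groups cleanly: material is metal.
Negative: {material=plastic, color=blue, texture=rough, count=6}, since material is plastic.
Negative: {material=glass, color=green, texture=rough, count=11}, since material is glass.
Negative: {material=stone, color=red, texture=matte, count=10}, since material is stone.
Positive: {material=metal, color=yellow, texture=smooth, count=9}, since material is metal.

Negative, Negative, Negative, Positive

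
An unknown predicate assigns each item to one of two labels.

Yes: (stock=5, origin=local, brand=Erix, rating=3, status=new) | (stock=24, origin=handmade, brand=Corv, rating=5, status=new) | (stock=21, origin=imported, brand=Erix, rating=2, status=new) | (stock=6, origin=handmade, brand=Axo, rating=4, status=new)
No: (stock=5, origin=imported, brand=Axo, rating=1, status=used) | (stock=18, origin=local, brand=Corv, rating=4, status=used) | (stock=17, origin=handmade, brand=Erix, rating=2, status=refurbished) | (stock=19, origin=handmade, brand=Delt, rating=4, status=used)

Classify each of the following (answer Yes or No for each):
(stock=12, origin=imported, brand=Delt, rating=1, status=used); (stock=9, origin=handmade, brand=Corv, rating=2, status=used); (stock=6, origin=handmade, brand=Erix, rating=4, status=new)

One predicate separates the groups cleanly: status is new.
No: (stock=12, origin=imported, brand=Delt, rating=1, status=used), since status is used. No: (stock=9, origin=handmade, brand=Corv, rating=2, status=used), since status is used. Yes: (stock=6, origin=handmade, brand=Erix, rating=4, status=new), since status is new.

No, No, Yes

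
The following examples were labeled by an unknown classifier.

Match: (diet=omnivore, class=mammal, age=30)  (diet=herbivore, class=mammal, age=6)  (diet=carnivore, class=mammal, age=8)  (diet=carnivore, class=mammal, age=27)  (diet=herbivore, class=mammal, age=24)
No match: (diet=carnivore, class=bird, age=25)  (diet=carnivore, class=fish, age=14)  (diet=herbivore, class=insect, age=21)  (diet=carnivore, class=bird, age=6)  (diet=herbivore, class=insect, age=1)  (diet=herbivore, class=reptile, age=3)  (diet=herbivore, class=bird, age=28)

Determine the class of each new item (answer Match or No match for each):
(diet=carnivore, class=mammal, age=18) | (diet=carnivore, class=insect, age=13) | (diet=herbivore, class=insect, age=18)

Match, No match, No match

The common property of the 'Match' items is: class is mammal. No 'No match' item has it.
(diet=carnivore, class=mammal, age=18): Match (class is mammal). (diet=carnivore, class=insect, age=13): No match (class is insect). (diet=herbivore, class=insect, age=18): No match (class is insect).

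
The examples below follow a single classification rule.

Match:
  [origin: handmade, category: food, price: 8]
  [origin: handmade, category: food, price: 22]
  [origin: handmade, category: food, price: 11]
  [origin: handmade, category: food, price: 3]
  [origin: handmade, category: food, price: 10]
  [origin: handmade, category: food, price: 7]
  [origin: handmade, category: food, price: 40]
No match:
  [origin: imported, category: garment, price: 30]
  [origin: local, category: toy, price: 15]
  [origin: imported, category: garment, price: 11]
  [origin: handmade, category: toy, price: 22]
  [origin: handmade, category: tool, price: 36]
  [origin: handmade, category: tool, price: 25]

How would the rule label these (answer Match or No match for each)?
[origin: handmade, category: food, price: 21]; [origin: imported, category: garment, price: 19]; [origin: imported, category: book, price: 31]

Match, No match, No match

The common property of the 'Match' items is: category is food. No 'No match' item has it.
[origin: handmade, category: food, price: 21]: Match (category is food).
[origin: imported, category: garment, price: 19]: No match (category is garment).
[origin: imported, category: book, price: 31]: No match (category is book).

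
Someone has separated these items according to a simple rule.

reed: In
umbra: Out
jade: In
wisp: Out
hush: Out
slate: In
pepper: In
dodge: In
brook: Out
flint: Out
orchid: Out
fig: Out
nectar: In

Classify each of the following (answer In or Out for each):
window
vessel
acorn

The classifier is using: contains 'e'.

Out, In, Out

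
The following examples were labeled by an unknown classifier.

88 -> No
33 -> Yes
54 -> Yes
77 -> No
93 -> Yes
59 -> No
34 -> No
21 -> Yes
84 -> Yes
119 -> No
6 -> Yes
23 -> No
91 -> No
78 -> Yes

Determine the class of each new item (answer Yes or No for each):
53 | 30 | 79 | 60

The pattern is that an item is 'Yes' exactly when: multiple of 3.
No: 53, since 53 = 3·17 + 2. Yes: 30, since 30 = 3·10. No: 79, since 79 = 3·26 + 1. Yes: 60, since 60 = 3·20.

No, Yes, No, Yes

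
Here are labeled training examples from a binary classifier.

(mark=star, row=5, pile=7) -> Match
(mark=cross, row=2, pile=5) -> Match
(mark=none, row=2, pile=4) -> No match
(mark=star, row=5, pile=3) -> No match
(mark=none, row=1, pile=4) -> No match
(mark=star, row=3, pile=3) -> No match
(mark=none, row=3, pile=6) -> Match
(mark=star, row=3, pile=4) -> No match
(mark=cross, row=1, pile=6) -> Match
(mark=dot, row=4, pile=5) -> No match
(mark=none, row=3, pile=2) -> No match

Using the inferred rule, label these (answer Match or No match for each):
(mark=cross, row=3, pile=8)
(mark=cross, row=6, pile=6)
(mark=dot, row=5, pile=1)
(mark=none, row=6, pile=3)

One predicate separates the groups cleanly: mark is cross OR pile ≥ 6.
(mark=cross, row=3, pile=8): mark is cross, pile = 8, meets the rule → Match.
(mark=cross, row=6, pile=6): mark is cross, pile = 6, meets the rule → Match.
(mark=dot, row=5, pile=1): mark is dot, pile = 1, fails the rule → No match.
(mark=none, row=6, pile=3): mark is none, pile = 3, fails the rule → No match.

Match, Match, No match, No match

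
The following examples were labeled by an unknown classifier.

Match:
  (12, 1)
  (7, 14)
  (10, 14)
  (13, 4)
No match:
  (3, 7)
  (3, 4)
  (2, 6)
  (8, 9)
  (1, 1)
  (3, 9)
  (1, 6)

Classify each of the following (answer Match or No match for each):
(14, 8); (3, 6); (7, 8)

Match, No match, No match

One predicate separates the groups cleanly: max ≥ 10.
Match: (14, 8), since max 14.
No match: (3, 6), since max 6.
No match: (7, 8), since max 8.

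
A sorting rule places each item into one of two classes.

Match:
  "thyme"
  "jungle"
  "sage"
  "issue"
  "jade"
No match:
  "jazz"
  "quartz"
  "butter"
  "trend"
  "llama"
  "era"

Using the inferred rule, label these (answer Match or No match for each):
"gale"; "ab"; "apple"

Comparing the two groups points to one rule — ends with 'e'.
"gale": Match (ends with 'e'). "ab": No match (ends with 'b'). "apple": Match (ends with 'e').

Match, No match, Match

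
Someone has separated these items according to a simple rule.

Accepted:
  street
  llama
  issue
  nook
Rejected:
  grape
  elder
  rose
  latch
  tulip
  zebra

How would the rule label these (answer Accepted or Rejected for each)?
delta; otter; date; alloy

Rejected, Accepted, Rejected, Accepted

The distinguishing property — has a double letter — holds for all the 'Accepted' cases and none of the 'Rejected' cases.
Rejected: delta, since no doubled letter.
Accepted: otter, since 'tt' doubled.
Rejected: date, since no doubled letter.
Accepted: alloy, since 'll' doubled.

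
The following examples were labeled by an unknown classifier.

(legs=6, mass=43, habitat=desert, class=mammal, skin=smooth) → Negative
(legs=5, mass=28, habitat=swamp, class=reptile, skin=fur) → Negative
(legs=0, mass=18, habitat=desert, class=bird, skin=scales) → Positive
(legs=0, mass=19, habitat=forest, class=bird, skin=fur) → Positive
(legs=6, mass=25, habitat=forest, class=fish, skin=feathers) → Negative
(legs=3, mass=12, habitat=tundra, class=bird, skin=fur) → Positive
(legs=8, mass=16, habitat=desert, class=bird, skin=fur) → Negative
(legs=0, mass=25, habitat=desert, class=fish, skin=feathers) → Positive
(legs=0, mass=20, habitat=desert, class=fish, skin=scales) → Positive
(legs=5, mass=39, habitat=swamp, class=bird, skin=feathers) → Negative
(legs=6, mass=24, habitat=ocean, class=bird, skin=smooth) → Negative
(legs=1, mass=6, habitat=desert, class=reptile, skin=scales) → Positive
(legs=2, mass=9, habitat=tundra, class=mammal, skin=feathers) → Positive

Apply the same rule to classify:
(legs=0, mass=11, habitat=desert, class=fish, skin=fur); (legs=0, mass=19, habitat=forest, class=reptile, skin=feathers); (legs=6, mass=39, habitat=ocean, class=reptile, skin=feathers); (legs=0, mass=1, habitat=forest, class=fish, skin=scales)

Rule: legs ≤ 3. This holds for each 'Positive' example and fails for each 'Negative' one.
(legs=0, mass=11, habitat=desert, class=fish, skin=fur): legs = 0 — matches, so Positive.
(legs=0, mass=19, habitat=forest, class=reptile, skin=feathers): legs = 0 — matches, so Positive.
(legs=6, mass=39, habitat=ocean, class=reptile, skin=feathers): legs = 6 — doesn't match, so Negative.
(legs=0, mass=1, habitat=forest, class=fish, skin=scales): legs = 0 — matches, so Positive.

Positive, Positive, Negative, Positive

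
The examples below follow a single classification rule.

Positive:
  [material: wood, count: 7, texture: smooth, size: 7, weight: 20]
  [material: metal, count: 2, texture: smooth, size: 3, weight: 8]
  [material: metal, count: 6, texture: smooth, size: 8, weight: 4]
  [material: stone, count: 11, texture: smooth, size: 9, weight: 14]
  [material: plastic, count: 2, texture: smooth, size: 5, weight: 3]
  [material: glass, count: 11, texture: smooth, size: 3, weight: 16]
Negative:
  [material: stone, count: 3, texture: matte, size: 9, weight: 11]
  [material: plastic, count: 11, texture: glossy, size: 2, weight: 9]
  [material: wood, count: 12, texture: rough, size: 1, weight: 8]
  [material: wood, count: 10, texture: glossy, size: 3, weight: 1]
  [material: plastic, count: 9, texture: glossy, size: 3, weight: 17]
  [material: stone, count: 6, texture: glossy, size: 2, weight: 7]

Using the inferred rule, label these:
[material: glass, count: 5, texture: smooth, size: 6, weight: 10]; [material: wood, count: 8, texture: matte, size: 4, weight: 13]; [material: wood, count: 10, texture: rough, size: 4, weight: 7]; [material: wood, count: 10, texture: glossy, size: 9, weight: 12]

Positive, Negative, Negative, Negative

Looking at the examples, the only property every 'Positive' case has and every 'Negative' case lacks is: texture is smooth.
[material: glass, count: 5, texture: smooth, size: 6, weight: 10]: Positive (texture is smooth).
[material: wood, count: 8, texture: matte, size: 4, weight: 13]: Negative (texture is matte).
[material: wood, count: 10, texture: rough, size: 4, weight: 7]: Negative (texture is rough).
[material: wood, count: 10, texture: glossy, size: 9, weight: 12]: Negative (texture is glossy).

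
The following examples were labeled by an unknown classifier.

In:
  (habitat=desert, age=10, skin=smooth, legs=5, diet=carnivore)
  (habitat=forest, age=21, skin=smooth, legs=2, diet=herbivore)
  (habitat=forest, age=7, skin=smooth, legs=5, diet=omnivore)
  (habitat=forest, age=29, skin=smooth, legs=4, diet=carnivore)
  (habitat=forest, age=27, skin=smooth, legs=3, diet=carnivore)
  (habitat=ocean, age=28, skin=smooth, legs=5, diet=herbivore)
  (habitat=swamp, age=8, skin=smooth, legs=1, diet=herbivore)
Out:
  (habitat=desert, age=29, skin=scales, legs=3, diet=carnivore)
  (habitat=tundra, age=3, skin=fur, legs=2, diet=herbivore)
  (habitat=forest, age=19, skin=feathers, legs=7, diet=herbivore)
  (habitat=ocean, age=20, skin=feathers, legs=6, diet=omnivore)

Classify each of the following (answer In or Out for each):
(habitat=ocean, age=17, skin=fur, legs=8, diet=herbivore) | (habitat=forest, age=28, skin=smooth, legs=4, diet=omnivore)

Out, In

Rule: skin is smooth. This holds for each 'In' example and fails for each 'Out' one.
Out: (habitat=ocean, age=17, skin=fur, legs=8, diet=herbivore), since skin is fur.
In: (habitat=forest, age=28, skin=smooth, legs=4, diet=omnivore), since skin is smooth.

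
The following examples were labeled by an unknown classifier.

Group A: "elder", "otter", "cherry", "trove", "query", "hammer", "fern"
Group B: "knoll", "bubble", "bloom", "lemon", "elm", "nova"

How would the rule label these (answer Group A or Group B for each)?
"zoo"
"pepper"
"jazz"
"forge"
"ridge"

Group B, Group A, Group B, Group A, Group A

The rule appears to be: contains 'r'.
"zoo" — no 'r', hence Group B.
"pepper" — has 'r', hence Group A.
"jazz" — no 'r', hence Group B.
"forge" — has 'r', hence Group A.
"ridge" — has 'r', hence Group A.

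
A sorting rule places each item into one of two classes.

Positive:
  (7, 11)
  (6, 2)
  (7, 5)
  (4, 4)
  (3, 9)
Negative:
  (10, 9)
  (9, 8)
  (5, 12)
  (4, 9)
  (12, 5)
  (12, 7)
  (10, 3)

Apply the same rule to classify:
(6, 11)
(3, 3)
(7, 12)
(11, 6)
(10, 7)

The classifier is using: sum is even.

Negative, Positive, Negative, Negative, Negative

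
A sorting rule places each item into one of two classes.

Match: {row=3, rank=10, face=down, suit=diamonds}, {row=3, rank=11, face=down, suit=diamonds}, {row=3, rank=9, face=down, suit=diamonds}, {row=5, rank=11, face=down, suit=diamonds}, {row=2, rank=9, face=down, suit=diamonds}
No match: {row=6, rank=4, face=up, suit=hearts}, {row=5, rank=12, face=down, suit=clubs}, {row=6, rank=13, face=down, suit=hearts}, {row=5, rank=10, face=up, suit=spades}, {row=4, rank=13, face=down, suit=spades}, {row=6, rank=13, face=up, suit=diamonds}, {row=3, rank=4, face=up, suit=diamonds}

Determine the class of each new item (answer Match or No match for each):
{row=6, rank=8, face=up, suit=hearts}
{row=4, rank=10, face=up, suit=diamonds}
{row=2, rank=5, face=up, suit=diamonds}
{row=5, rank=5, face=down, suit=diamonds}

No match, No match, No match, Match

The common property of the 'Match' items is: face is down AND suit is diamonds. No 'No match' item has it.
{row=6, rank=8, face=up, suit=hearts} — face is up, suit is hearts, hence No match. {row=4, rank=10, face=up, suit=diamonds} — face is up, suit is diamonds, hence No match. {row=2, rank=5, face=up, suit=diamonds} — face is up, suit is diamonds, hence No match. {row=5, rank=5, face=down, suit=diamonds} — face is down, suit is diamonds, hence Match.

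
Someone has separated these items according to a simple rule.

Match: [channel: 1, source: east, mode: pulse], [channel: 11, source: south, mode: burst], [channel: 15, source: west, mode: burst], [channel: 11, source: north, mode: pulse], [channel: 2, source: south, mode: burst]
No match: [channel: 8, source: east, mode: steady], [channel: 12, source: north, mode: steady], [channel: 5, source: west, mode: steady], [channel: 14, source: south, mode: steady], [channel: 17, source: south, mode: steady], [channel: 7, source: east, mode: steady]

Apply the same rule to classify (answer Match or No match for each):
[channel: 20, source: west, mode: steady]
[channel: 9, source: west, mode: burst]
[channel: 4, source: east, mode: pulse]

One predicate separates the groups cleanly: mode is not steady.
[channel: 20, source: west, mode: steady]: mode is steady, fails the rule → No match. [channel: 9, source: west, mode: burst]: mode is burst, satisfies this → Match. [channel: 4, source: east, mode: pulse]: mode is pulse, satisfies this → Match.

No match, Match, Match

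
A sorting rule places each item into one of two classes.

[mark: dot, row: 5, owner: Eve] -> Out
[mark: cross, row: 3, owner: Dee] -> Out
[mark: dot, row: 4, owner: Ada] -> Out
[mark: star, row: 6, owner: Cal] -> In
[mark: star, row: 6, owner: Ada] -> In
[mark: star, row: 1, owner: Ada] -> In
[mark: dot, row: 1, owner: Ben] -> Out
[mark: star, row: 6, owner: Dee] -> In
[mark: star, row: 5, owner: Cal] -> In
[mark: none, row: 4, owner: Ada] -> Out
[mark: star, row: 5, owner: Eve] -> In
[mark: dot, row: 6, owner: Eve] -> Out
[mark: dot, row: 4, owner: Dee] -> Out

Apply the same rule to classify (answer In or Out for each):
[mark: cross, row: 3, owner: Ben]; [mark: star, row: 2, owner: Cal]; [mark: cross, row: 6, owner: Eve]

The distinguishing property — mark is star — holds for all the 'In' cases and none of the 'Out' cases.
[mark: cross, row: 3, owner: Ben]: mark is cross, does not satisfy this → Out. [mark: star, row: 2, owner: Cal]: mark is star, meets the rule → In. [mark: cross, row: 6, owner: Eve]: mark is cross, does not satisfy this → Out.

Out, In, Out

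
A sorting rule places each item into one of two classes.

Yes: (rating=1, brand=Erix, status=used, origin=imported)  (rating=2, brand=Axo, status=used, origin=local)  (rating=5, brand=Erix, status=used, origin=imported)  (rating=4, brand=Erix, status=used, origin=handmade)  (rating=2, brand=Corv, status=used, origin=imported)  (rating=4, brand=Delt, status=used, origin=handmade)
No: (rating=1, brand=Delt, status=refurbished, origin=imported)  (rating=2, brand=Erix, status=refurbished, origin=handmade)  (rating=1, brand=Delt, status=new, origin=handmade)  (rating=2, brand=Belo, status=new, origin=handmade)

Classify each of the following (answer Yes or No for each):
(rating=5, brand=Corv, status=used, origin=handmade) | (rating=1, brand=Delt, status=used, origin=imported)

Yes, Yes

The classifier is using: status is used.
(rating=5, brand=Corv, status=used, origin=handmade) — status is used, hence Yes.
(rating=1, brand=Delt, status=used, origin=imported) — status is used, hence Yes.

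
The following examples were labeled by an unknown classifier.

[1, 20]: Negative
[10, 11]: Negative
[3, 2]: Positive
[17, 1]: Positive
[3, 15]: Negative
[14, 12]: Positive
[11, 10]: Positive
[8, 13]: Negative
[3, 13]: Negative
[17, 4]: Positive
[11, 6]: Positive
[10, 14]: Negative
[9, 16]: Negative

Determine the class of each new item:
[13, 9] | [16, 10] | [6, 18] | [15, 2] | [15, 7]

Positive, Positive, Negative, Positive, Positive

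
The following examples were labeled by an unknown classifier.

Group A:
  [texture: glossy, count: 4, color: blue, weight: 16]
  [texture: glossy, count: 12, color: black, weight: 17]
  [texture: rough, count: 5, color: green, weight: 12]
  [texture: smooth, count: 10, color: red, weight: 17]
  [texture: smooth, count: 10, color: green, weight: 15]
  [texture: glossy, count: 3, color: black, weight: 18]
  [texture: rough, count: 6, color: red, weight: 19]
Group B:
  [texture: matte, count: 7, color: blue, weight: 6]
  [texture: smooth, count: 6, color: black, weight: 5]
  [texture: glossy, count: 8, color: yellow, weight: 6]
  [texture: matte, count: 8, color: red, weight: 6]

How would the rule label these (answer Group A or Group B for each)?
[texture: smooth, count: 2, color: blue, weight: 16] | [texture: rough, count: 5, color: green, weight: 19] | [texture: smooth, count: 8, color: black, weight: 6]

Group A, Group A, Group B

The classifier is using: weight ≥ 12.
[texture: smooth, count: 2, color: blue, weight: 16]: weight = 16 — has this property, so Group A. [texture: rough, count: 5, color: green, weight: 19]: weight = 19 — has this property, so Group A. [texture: smooth, count: 8, color: black, weight: 6]: weight = 6 — lacks this property, so Group B.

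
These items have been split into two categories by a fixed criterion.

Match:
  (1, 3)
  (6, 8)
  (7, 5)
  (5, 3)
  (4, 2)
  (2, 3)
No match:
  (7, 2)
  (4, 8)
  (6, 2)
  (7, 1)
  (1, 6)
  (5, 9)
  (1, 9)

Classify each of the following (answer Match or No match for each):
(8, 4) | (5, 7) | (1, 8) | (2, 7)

No match, Match, No match, No match

All 'Match' examples share one property — |first − second| ≤ 2 — and every 'No match' example lacks it.
(8, 4) — |8−4| = 4, hence No match. (5, 7) — |5−7| = 2, hence Match. (1, 8) — |1−8| = 7, hence No match. (2, 7) — |2−7| = 5, hence No match.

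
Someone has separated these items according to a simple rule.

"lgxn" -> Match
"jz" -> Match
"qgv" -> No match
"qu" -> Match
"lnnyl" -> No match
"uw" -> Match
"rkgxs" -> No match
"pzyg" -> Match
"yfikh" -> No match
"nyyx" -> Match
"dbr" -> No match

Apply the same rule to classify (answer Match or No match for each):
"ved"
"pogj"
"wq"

No match, Match, Match

The pattern is that an item is 'Match' exactly when: even length.
No match: "ved", since length 3. Match: "pogj", since length 4. Match: "wq", since length 2.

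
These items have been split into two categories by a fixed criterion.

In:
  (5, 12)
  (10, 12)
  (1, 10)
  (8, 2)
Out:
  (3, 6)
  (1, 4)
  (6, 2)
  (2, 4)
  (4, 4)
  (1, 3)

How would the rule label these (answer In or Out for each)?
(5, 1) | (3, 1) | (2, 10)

The rule appears to be: sum ≥ 10.
(5, 1): 5+1 = 6, doesn't match → Out. (3, 1): 3+1 = 4, doesn't match → Out. (2, 10): 2+10 = 12, checks out → In.

Out, Out, In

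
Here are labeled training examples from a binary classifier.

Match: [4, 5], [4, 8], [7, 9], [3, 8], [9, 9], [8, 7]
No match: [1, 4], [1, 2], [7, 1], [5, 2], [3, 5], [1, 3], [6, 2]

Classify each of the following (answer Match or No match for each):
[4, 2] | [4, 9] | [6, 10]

One predicate separates the groups cleanly: sum ≥ 9.
[4, 2] → 4+2 = 6 → No match.
[4, 9] → 4+9 = 13 → Match.
[6, 10] → 6+10 = 16 → Match.

No match, Match, Match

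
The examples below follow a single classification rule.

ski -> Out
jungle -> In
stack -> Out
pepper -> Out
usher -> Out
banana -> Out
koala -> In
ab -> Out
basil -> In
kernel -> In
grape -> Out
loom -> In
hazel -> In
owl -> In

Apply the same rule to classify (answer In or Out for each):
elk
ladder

A rule that fits every label: contains 'l' — true of each 'In' example, false of each 'Out' one.
elk — has 'l', hence In. ladder — has 'l', hence In.

In, In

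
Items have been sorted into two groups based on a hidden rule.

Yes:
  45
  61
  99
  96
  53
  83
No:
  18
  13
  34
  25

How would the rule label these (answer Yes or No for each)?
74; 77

Yes, Yes

A rule that fits every label: at least 45 — true of each 'Yes' example, false of each 'No' one.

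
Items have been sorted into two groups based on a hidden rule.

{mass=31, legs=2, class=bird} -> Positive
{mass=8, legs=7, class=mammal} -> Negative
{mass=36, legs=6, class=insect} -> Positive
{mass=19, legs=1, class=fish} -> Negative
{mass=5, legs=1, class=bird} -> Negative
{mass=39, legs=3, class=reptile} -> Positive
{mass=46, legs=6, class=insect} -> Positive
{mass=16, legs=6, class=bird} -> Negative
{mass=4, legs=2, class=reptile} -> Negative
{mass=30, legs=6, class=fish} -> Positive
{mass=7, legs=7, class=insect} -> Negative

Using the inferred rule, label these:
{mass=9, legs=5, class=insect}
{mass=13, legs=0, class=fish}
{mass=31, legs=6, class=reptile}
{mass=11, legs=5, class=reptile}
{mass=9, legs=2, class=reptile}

All 'Positive' examples share one property — mass ≥ 30 — and every 'Negative' example lacks it.
{mass=9, legs=5, class=insect} → mass = 9 → Negative. {mass=13, legs=0, class=fish} → mass = 13 → Negative. {mass=31, legs=6, class=reptile} → mass = 31 → Positive. {mass=11, legs=5, class=reptile} → mass = 11 → Negative. {mass=9, legs=2, class=reptile} → mass = 9 → Negative.

Negative, Negative, Positive, Negative, Negative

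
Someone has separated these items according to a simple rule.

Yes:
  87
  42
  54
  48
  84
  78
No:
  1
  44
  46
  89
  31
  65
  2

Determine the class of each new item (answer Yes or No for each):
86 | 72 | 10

No, Yes, No

The common property of the 'Yes' items is: multiple of 3. No 'No' item has it.
86: 86 = 3·28 + 2 — fails this test, so No.
72: 72 = 3·24 — matches, so Yes.
10: 10 = 3·3 + 1 — fails this test, so No.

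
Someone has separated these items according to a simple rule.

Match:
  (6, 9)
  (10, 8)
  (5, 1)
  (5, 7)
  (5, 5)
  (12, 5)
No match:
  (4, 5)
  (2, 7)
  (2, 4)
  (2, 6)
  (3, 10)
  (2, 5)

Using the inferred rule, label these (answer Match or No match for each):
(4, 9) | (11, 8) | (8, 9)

No match, Match, Match

'Match' ⟺ first ≥ 5.
(4, 9): first 4 — lacks this property, so No match.
(11, 8): first 11 — qualifies, so Match.
(8, 9): first 8 — qualifies, so Match.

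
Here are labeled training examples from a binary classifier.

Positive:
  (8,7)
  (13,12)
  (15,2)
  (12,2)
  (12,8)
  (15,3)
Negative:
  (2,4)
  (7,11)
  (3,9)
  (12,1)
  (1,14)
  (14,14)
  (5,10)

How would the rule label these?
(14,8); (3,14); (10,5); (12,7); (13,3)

A rule that fits every label: first > second AND sum ≥ 14 — true of each 'Positive' example, false of each 'Negative' one.
(14,8): 14 > 8, 14+8 = 22, fits → Positive.
(3,14): 3 < 14, 3+14 = 17, lacks this property → Negative.
(10,5): 10 > 5, 10+5 = 15, fits → Positive.
(12,7): 12 > 7, 12+7 = 19, fits → Positive.
(13,3): 13 > 3, 13+3 = 16, fits → Positive.

Positive, Negative, Positive, Positive, Positive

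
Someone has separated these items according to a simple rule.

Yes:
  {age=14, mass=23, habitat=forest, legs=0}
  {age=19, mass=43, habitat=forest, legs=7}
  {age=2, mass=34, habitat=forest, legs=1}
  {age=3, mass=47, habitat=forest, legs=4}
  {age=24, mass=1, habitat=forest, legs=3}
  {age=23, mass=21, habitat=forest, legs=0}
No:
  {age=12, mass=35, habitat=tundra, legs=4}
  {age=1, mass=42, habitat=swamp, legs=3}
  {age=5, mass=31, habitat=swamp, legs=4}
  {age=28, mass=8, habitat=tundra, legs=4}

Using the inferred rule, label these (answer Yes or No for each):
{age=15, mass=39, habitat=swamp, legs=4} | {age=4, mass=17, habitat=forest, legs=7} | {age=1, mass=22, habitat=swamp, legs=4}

The simplest hypothesis consistent with all the labels is: habitat is forest.
{age=15, mass=39, habitat=swamp, legs=4}: No (habitat is swamp).
{age=4, mass=17, habitat=forest, legs=7}: Yes (habitat is forest).
{age=1, mass=22, habitat=swamp, legs=4}: No (habitat is swamp).

No, Yes, No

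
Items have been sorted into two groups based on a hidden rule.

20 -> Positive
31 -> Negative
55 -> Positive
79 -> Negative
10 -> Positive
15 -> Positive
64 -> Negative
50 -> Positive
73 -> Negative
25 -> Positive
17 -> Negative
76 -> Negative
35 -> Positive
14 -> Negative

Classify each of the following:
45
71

Positive, Negative

The pattern is that an item is 'Positive' exactly when: multiple of 5.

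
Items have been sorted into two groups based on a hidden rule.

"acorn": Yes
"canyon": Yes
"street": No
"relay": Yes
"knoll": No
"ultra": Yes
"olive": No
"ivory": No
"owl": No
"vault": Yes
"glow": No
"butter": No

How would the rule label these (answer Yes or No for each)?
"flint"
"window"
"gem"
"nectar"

The distinguishing property — contains 'a' — holds for all the 'Yes' cases and none of the 'No' cases.

No, No, No, Yes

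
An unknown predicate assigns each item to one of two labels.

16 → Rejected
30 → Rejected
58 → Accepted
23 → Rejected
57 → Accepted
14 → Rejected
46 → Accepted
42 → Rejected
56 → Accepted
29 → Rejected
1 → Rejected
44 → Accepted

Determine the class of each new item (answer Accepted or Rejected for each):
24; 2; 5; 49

Rejected, Rejected, Rejected, Accepted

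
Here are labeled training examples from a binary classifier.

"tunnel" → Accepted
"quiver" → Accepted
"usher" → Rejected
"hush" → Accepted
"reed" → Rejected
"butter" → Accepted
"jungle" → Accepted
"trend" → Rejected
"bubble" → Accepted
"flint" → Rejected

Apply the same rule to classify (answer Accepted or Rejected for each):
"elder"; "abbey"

Rejected, Rejected

All 'Accepted' examples share one property — even length AND contains 'u' — and every 'Rejected' example lacks it.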